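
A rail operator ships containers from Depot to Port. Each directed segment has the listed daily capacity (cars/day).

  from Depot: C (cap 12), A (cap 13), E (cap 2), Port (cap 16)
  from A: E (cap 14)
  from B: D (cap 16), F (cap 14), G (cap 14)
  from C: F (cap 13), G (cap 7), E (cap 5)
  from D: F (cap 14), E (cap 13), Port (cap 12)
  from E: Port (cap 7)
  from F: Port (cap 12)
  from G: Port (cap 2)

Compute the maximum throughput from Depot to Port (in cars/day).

35

Augment Depot→Port: bottleneck 16, flow now 16.
Augment Depot→E→Port: bottleneck 2, flow now 18.
Augment Depot→A→E→Port: bottleneck 5, flow now 23.
Augment Depot→C→F→Port: bottleneck 12, flow now 35.
No augmenting path remains; maximum flow = 35.
In the residual graph, reachable from Depot: {Depot, A, E}.
Min-cut edges: Depot→C (12), Depot→Port (16), E→Port (7); capacity 12 + 16 + 7 = 35.
This cut is saturated, so no flow can exceed 35.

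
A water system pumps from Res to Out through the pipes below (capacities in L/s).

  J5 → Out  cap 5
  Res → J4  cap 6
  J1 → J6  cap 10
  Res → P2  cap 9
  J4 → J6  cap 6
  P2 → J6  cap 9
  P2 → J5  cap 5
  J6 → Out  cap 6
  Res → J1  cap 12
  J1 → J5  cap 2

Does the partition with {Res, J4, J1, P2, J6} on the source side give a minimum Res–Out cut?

No — its capacity is 13, but the minimum cut has capacity 11.

Given cut capacity: 2 + 5 + 6 = 13.
Augment Res→J4→J6→Out: bottleneck 6, flow now 6.
Augment Res→J1→J5→Out: bottleneck 2, flow now 8.
Augment Res→P2→J5→Out: bottleneck 3, flow now 11.
No augmenting path remains; maximum flow = 11.
In the residual graph, reachable from Res: {Res, J4, J1, P2, J5, J6}.
Min-cut edges: J5→Out (5), J6→Out (6); capacity 5 + 6 = 11.
Cut capacity 13 exceeds the max flow 11, so it is not minimum.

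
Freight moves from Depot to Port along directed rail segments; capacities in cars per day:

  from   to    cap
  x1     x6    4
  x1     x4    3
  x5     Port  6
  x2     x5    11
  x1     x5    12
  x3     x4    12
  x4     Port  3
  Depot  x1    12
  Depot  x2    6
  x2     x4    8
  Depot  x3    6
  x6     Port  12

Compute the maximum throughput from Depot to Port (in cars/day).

Augment Depot→x1→x4→Port: bottleneck 3, flow now 3.
Augment Depot→x1→x5→Port: bottleneck 6, flow now 9.
Augment Depot→x1→x6→Port: bottleneck 3, flow now 12.
Augment Depot→x2→x4→x1→x6→Port: bottleneck 1, flow now 13. (uses reverse residual edge)
No augmenting path remains; maximum flow = 13.
In the residual graph, reachable from Depot: {Depot, x1, x2, x3, x4, x5}.
Min-cut edges: x1→x6 (4), x4→Port (3), x5→Port (6); capacity 4 + 3 + 6 = 13.
This cut is saturated, so no flow can exceed 13.

13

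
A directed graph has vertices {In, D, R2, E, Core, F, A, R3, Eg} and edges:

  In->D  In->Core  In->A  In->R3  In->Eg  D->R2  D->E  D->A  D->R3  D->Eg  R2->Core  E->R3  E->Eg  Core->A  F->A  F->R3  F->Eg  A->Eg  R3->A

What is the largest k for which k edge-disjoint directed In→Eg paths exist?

3

Assign every edge capacity 1; by Menger, the answer equals the max flow.
Path In→Eg (+1); total 1.
Path In→D→Eg (+1); total 2.
Path In→A→Eg (+1); total 3.
No residual In→Eg path; max flow = 3.
Certifying cut of size 3: {A→Eg, In→D, In→Eg}.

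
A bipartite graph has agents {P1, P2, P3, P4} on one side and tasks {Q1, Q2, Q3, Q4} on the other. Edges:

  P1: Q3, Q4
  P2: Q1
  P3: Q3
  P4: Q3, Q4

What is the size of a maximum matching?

Unit-capacity flow: source→left, listed edges, right→sink; max matching = max flow.
Augmenting path P1→Q3 (+1); matched 1.
Augmenting path P2→Q1 (+1); matched 2.
Augmenting path P4→Q4 (+1); matched 3.
No augmenting path remains; maximum matching = 3.
König certificate: {P2, Q3, Q4} is a vertex cover of size 3 (every listed pair touches it), so no matching can be larger.

3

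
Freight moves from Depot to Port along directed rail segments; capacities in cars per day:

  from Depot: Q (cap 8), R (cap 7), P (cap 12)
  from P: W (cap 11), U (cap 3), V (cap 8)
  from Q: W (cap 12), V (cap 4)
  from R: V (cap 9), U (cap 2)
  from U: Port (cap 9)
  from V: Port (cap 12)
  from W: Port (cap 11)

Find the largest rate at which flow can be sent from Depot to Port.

27

Augment Depot→P→U→Port: bottleneck 3, flow now 3.
Augment Depot→P→V→Port: bottleneck 8, flow now 11.
Augment Depot→P→W→Port: bottleneck 1, flow now 12.
Augment Depot→Q→V→Port: bottleneck 4, flow now 16.
Augment Depot→Q→W→Port: bottleneck 4, flow now 20.
Augment Depot→R→U→Port: bottleneck 2, flow now 22.
Augment Depot→R→V→P→W→Port: bottleneck 5, flow now 27. (uses reverse residual edge)
No augmenting path remains; maximum flow = 27.
In the residual graph, reachable from Depot: {Depot}.
Min-cut edges: Depot→P (12), Depot→Q (8), Depot→R (7); capacity 12 + 8 + 7 = 27.
This cut is saturated, so no flow can exceed 27.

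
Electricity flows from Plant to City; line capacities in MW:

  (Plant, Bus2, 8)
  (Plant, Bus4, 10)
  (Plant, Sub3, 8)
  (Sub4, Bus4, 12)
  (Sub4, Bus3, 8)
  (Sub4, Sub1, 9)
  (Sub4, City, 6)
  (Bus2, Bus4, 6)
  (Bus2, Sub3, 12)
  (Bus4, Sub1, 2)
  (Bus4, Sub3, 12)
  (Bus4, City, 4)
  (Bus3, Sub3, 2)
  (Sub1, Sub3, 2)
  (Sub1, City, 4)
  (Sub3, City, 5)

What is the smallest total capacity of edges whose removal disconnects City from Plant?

11

Augment Plant→Bus4→City: bottleneck 4, flow now 4.
Augment Plant→Sub3→City: bottleneck 5, flow now 9.
Augment Plant→Bus4→Sub1→City: bottleneck 2, flow now 11.
No augmenting path remains; maximum flow = 11.
By max-flow min-cut, the minimum cut capacity equals the max flow.
In the residual graph, reachable from Plant: {Plant, Bus2, Bus4, Sub3}.
Min-cut edges: Bus4→Sub1 (2), Bus4→City (4), Sub3→City (5); capacity 2 + 4 + 5 = 11.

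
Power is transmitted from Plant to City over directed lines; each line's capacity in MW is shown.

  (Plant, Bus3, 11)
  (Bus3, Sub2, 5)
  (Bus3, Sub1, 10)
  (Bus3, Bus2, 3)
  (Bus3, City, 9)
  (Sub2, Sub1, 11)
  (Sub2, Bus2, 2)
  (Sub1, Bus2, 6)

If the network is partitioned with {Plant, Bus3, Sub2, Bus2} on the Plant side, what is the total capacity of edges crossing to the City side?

30

Edges leaving {Plant, Bus3, Sub2, Bus2}: Bus3→Sub1 (10), Bus3→City (9), Sub2→Sub1 (11).
Cut capacity = 10 + 9 + 11 = 30.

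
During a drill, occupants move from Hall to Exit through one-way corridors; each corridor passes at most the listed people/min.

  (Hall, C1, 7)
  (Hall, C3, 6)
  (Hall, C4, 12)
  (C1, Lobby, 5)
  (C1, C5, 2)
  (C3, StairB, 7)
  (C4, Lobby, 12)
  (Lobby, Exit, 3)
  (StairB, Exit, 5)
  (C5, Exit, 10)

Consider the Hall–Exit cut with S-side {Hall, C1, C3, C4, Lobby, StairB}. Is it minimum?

Yes — it is a minimum cut (capacity 10).

Given cut capacity: 2 + 3 + 5 = 10.
Augment Hall→C1→Lobby→Exit: bottleneck 3, flow now 3.
Augment Hall→C1→C5→Exit: bottleneck 2, flow now 5.
Augment Hall→C3→StairB→Exit: bottleneck 5, flow now 10.
No augmenting path remains; maximum flow = 10.
Cut capacity 10 equals the max flow, so it is a minimum cut.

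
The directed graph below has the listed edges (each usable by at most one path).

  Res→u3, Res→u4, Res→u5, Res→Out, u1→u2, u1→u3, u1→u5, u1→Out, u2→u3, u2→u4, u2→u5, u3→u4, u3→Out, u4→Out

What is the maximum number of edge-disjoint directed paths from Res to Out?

3

Assign every edge capacity 1; by Menger, the answer equals the max flow.
Path Res→Out (+1); total 1.
Path Res→u3→Out (+1); total 2.
Path Res→u4→Out (+1); total 3.
No residual Res→Out path; max flow = 3.
Certifying cut of size 3: {Res→Out, Res→u3, Res→u4}.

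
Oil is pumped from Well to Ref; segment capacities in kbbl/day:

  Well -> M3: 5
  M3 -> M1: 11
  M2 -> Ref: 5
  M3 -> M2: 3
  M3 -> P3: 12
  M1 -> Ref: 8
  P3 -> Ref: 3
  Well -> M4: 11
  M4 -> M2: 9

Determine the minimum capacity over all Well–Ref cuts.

Augment Well→M4→M2→Ref: bottleneck 5, flow now 5.
Augment Well→M3→P3→Ref: bottleneck 3, flow now 8.
Augment Well→M3→M1→Ref: bottleneck 2, flow now 10.
No augmenting path remains; maximum flow = 10.
By max-flow min-cut, the minimum cut capacity equals the max flow.
In the residual graph, reachable from Well: {Well, M4, M2}.
Min-cut edges: Well→M3 (5), M2→Ref (5); capacity 5 + 5 = 10.

10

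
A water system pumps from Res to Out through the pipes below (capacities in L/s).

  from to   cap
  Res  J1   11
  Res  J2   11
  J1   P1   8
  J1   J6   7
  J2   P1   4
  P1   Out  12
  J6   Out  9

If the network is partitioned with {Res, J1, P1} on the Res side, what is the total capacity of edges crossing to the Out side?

Edges leaving {Res, J1, P1}: Res→J2 (11), J1→J6 (7), P1→Out (12).
Cut capacity = 11 + 7 + 12 = 30.

30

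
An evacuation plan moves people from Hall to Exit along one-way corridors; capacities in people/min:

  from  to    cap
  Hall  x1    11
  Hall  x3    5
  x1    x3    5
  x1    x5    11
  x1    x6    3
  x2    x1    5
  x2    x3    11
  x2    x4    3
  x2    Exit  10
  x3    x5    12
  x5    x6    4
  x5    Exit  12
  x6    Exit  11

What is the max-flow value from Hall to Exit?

16

Augment Hall→x1→x5→Exit: bottleneck 11, flow now 11.
Augment Hall→x3→x5→Exit: bottleneck 1, flow now 12.
Augment Hall→x3→x5→x6→Exit: bottleneck 4, flow now 16.
No augmenting path remains; maximum flow = 16.
In the residual graph, reachable from Hall: {Hall}.
Min-cut edges: Hall→x1 (11), Hall→x3 (5); capacity 11 + 5 = 16.
This cut is saturated, so no flow can exceed 16.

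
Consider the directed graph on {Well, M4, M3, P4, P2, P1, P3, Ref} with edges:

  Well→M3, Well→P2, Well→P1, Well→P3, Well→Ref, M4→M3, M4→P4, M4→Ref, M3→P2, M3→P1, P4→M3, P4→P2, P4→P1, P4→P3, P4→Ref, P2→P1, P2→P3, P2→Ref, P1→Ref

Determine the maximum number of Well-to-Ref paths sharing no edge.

3

Assign every edge capacity 1; by Menger, the answer equals the max flow.
Path Well→Ref (+1); total 1.
Path Well→P2→Ref (+1); total 2.
Path Well→P1→Ref (+1); total 3.
No residual Well→Ref path; max flow = 3.
Certifying cut of size 3: {P1→Ref, P2→Ref, Well→Ref}.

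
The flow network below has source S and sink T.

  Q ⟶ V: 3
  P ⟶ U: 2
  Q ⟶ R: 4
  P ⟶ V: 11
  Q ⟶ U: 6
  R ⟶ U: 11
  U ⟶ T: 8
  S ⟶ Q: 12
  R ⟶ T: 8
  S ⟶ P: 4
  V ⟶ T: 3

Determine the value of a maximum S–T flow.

Augment S→P→U→T: bottleneck 2, flow now 2.
Augment S→P→V→T: bottleneck 2, flow now 4.
Augment S→Q→R→T: bottleneck 4, flow now 8.
Augment S→Q→U→T: bottleneck 6, flow now 14.
Augment S→Q→V→T: bottleneck 1, flow now 15.
No augmenting path remains; maximum flow = 15.
In the residual graph, reachable from S: {S, P, Q, V}.
Min-cut edges: P→U (2), Q→R (4), Q→U (6), V→T (3); capacity 2 + 4 + 6 + 3 = 15.
This cut is saturated, so no flow can exceed 15.

15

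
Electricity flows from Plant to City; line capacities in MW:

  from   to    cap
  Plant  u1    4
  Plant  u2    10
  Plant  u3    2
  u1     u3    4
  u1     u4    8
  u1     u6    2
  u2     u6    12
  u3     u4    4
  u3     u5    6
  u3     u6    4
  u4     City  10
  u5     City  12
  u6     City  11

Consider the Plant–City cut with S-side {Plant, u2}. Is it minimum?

No — its capacity is 18, but the minimum cut has capacity 16.

Given cut capacity: 4 + 2 + 12 = 18.
Augment Plant→u1→u4→City: bottleneck 4, flow now 4.
Augment Plant→u2→u6→City: bottleneck 10, flow now 14.
Augment Plant→u3→u4→City: bottleneck 2, flow now 16.
No augmenting path remains; maximum flow = 16.
In the residual graph, reachable from Plant: {Plant}.
Min-cut edges: Plant→u1 (4), Plant→u2 (10), Plant→u3 (2); capacity 4 + 10 + 2 = 16.
Cut capacity 18 exceeds the max flow 16, so it is not minimum.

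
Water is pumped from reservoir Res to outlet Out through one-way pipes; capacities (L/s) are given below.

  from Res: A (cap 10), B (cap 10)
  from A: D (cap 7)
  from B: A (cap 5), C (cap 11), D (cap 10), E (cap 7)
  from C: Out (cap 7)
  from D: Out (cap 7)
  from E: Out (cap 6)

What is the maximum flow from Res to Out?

Augment Res→A→D→Out: bottleneck 7, flow now 7.
Augment Res→B→C→Out: bottleneck 7, flow now 14.
Augment Res→B→E→Out: bottleneck 3, flow now 17.
No augmenting path remains; maximum flow = 17.
In the residual graph, reachable from Res: {Res, A}.
Min-cut edges: Res→B (10), A→D (7); capacity 10 + 7 = 17.
This cut is saturated, so no flow can exceed 17.

17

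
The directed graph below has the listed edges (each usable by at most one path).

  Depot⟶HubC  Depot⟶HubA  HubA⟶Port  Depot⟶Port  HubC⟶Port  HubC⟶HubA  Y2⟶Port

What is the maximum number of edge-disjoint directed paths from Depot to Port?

3

Assign every edge capacity 1; by Menger, the answer equals the max flow.
Path Depot→Port (+1); total 1.
Path Depot→HubC→Port (+1); total 2.
Path Depot→HubA→Port (+1); total 3.
No residual Depot→Port path; max flow = 3.
Certifying cut of size 3: {Depot→HubA, Depot→HubC, Depot→Port}.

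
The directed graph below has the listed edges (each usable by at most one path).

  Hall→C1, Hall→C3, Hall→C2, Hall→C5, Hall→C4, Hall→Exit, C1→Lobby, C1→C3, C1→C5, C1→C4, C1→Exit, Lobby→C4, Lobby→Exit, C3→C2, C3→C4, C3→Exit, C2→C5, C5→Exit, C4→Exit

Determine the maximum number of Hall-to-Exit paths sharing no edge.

Assign every edge capacity 1; by Menger, the answer equals the max flow.
Path Hall→Exit (+1); total 1.
Path Hall→C1→Exit (+1); total 2.
Path Hall→C3→Exit (+1); total 3.
Path Hall→C5→Exit (+1); total 4.
Path Hall→C4→Exit (+1); total 5.
No residual Hall→Exit path; max flow = 5.
Certifying cut of size 5: {C5→Exit, Hall→C1, Hall→C3, Hall→C4, Hall→Exit}.

5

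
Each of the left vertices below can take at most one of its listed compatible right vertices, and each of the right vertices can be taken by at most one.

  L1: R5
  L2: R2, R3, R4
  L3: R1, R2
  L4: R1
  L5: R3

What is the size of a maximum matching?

5

Unit-capacity flow: source→left, listed edges, right→sink; max matching = max flow.
Augmenting path L1→R5 (+1); matched 1.
Augmenting path L2→R2 (+1); matched 2.
Augmenting path L3→R1 (+1); matched 3.
Augmenting path L5→R3 (+1); matched 4.
Augmenting path L4→R1→L3→R2→L2→R4 (+1); matched 5.
No augmenting path remains; maximum matching = 5.
König certificate: {L1, L2, L3, L4, L5} is a vertex cover of size 5 (every listed pair touches it), so no matching can be larger.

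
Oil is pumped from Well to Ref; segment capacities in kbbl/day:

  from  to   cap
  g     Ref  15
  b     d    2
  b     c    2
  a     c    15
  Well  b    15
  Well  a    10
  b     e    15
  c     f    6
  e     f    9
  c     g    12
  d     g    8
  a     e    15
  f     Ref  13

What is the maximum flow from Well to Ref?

23

Augment Well→a→c→f→Ref: bottleneck 6, flow now 6.
Augment Well→a→c→g→Ref: bottleneck 4, flow now 10.
Augment Well→b→c→g→Ref: bottleneck 2, flow now 12.
Augment Well→b→d→g→Ref: bottleneck 2, flow now 14.
Augment Well→b→e→f→Ref: bottleneck 7, flow now 21.
Augment Well→b→e→f→c→g→Ref: bottleneck 2, flow now 23. (uses reverse residual edge)
No augmenting path remains; maximum flow = 23.
In the residual graph, reachable from Well: {Well, b, e}.
Min-cut edges: Well→a (10), b→c (2), b→d (2), e→f (9); capacity 10 + 2 + 2 + 9 = 23.
This cut is saturated, so no flow can exceed 23.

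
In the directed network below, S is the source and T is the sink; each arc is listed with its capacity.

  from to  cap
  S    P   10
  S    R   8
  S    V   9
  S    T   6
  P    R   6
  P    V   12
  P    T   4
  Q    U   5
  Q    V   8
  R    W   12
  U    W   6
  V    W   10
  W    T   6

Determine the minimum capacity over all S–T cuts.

16

Augment S→T: bottleneck 6, flow now 6.
Augment S→P→T: bottleneck 4, flow now 10.
Augment S→R→W→T: bottleneck 6, flow now 16.
No augmenting path remains; maximum flow = 16.
By max-flow min-cut, the minimum cut capacity equals the max flow.
In the residual graph, reachable from S: {S, P, R, V, W}.
Min-cut edges: S→T (6), P→T (4), W→T (6); capacity 6 + 4 + 6 = 16.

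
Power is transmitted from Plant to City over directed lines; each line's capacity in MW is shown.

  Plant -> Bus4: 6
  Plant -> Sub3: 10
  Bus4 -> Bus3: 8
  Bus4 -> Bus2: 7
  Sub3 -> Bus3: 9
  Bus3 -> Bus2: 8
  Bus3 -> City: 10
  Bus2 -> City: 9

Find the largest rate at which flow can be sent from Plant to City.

Augment Plant→Bus4→Bus3→City: bottleneck 6, flow now 6.
Augment Plant→Sub3→Bus3→City: bottleneck 4, flow now 10.
Augment Plant→Sub3→Bus3→Bus2→City: bottleneck 5, flow now 15.
No augmenting path remains; maximum flow = 15.
In the residual graph, reachable from Plant: {Plant, Sub3}.
Min-cut edges: Plant→Bus4 (6), Sub3→Bus3 (9); capacity 6 + 9 = 15.
This cut is saturated, so no flow can exceed 15.

15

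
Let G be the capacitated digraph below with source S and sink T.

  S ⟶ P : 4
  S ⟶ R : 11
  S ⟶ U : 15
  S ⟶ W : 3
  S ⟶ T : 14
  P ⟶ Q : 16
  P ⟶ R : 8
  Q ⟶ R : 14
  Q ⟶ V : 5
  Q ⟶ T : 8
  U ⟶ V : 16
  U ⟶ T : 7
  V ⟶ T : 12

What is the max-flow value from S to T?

33

Augment S→T: bottleneck 14, flow now 14.
Augment S→U→T: bottleneck 7, flow now 21.
Augment S→P→Q→T: bottleneck 4, flow now 25.
Augment S→U→V→T: bottleneck 8, flow now 33.
No augmenting path remains; maximum flow = 33.
In the residual graph, reachable from S: {S, R, W}.
Min-cut edges: S→P (4), S→U (15), S→T (14); capacity 4 + 15 + 14 = 33.
This cut is saturated, so no flow can exceed 33.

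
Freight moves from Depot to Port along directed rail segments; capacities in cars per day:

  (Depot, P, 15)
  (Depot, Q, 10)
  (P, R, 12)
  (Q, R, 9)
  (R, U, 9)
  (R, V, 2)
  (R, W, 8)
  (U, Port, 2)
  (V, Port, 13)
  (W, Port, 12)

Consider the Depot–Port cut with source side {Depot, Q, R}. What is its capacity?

34

Edges leaving {Depot, Q, R}: Depot→P (15), R→U (9), R→V (2), R→W (8).
Cut capacity = 15 + 9 + 2 + 8 = 34.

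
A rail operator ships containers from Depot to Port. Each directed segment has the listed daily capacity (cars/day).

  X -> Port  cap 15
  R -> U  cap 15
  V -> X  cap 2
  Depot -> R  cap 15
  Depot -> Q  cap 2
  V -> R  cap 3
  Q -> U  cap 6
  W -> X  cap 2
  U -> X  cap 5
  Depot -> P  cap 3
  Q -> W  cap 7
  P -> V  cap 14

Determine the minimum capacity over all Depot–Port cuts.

Augment Depot→P→V→X→Port: bottleneck 2, flow now 2.
Augment Depot→Q→U→X→Port: bottleneck 2, flow now 4.
Augment Depot→R→U→X→Port: bottleneck 3, flow now 7.
Augment Depot→R→U→Q→W→X→Port: bottleneck 2, flow now 9. (uses reverse residual edge)
No augmenting path remains; maximum flow = 9.
By max-flow min-cut, the minimum cut capacity equals the max flow.
In the residual graph, reachable from Depot: {Depot, P, R, U, V}.
Min-cut edges: Depot→Q (2), U→X (5), V→X (2); capacity 2 + 5 + 2 = 9.

9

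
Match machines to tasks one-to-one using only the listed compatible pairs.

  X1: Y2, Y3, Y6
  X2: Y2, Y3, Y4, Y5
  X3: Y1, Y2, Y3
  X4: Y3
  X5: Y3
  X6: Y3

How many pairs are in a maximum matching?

4

Unit-capacity flow: source→left, listed edges, right→sink; max matching = max flow.
Augmenting path X1→Y2 (+1); matched 1.
Augmenting path X2→Y3 (+1); matched 2.
Augmenting path X3→Y1 (+1); matched 3.
Augmenting path X4→Y3→X2→Y4 (+1); matched 4.
No augmenting path remains; maximum matching = 4.
König certificate: {X1, X2, X3, Y3} is a vertex cover of size 4 (every listed pair touches it), so no matching can be larger.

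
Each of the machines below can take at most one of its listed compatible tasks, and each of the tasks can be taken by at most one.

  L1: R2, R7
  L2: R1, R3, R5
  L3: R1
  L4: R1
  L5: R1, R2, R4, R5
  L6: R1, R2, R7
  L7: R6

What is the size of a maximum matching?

6

Unit-capacity flow: source→left, listed edges, right→sink; max matching = max flow.
Augmenting path L1→R2 (+1); matched 1.
Augmenting path L2→R1 (+1); matched 2.
Augmenting path L5→R4 (+1); matched 3.
Augmenting path L6→R7 (+1); matched 4.
Augmenting path L7→R6 (+1); matched 5.
Augmenting path L3→R1→L2→R3 (+1); matched 6.
No augmenting path remains; maximum matching = 6.
König certificate: {L1, L2, L5, L6, L7, R1} is a vertex cover of size 6 (every listed pair touches it), so no matching can be larger.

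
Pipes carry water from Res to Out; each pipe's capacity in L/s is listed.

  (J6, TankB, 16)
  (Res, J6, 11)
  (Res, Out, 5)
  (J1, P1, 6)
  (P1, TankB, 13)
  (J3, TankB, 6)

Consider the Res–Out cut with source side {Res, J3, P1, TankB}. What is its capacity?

Edges leaving {Res, J3, P1, TankB}: Res→J6 (11), Res→Out (5).
Cut capacity = 11 + 5 = 16.

16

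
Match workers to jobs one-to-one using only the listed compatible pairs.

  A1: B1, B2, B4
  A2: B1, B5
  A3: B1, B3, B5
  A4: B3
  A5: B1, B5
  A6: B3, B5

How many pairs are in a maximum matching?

4

Unit-capacity flow: source→left, listed edges, right→sink; max matching = max flow.
Augmenting path A1→B1 (+1); matched 1.
Augmenting path A2→B5 (+1); matched 2.
Augmenting path A3→B3 (+1); matched 3.
Augmenting path A5→B1→A1→B2 (+1); matched 4.
No augmenting path remains; maximum matching = 4.
König certificate: {A1, B1, B3, B5} is a vertex cover of size 4 (every listed pair touches it), so no matching can be larger.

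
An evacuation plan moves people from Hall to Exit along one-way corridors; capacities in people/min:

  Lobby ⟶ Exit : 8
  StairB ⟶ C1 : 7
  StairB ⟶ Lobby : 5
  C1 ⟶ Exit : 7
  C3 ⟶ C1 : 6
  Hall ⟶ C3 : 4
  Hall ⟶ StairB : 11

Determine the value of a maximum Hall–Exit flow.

12

Augment Hall→C3→C1→Exit: bottleneck 4, flow now 4.
Augment Hall→StairB→Lobby→Exit: bottleneck 5, flow now 9.
Augment Hall→StairB→C1→Exit: bottleneck 3, flow now 12.
No augmenting path remains; maximum flow = 12.
In the residual graph, reachable from Hall: {Hall, C3, StairB, C1}.
Min-cut edges: StairB→Lobby (5), C1→Exit (7); capacity 5 + 7 = 12.
This cut is saturated, so no flow can exceed 12.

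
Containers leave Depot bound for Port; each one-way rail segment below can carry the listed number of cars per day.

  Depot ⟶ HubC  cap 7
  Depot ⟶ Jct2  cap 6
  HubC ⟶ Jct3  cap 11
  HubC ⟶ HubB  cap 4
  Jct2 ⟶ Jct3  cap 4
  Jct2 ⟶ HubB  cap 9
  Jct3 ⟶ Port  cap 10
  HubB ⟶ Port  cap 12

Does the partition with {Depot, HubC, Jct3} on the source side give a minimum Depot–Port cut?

No — its capacity is 20, but the minimum cut has capacity 13.

Given cut capacity: 6 + 4 + 10 = 20.
Augment Depot→HubC→Jct3→Port: bottleneck 7, flow now 7.
Augment Depot→Jct2→Jct3→Port: bottleneck 3, flow now 10.
Augment Depot→Jct2→HubB→Port: bottleneck 3, flow now 13.
No augmenting path remains; maximum flow = 13.
In the residual graph, reachable from Depot: {Depot}.
Min-cut edges: Depot→HubC (7), Depot→Jct2 (6); capacity 7 + 6 = 13.
Cut capacity 20 exceeds the max flow 13, so it is not minimum.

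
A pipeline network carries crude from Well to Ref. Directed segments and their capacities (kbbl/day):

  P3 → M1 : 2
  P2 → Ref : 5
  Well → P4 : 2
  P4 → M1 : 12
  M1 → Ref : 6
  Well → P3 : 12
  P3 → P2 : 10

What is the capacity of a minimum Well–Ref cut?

9

Augment Well→P4→M1→Ref: bottleneck 2, flow now 2.
Augment Well→P3→M1→Ref: bottleneck 2, flow now 4.
Augment Well→P3→P2→Ref: bottleneck 5, flow now 9.
No augmenting path remains; maximum flow = 9.
By max-flow min-cut, the minimum cut capacity equals the max flow.
In the residual graph, reachable from Well: {Well, P3, P2}.
Min-cut edges: Well→P4 (2), P3→M1 (2), P2→Ref (5); capacity 2 + 2 + 5 = 9.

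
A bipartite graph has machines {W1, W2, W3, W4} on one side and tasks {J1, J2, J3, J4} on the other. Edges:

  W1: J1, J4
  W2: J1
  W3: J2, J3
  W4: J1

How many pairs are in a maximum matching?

3

Unit-capacity flow: source→left, listed edges, right→sink; max matching = max flow.
Augmenting path W1→J1 (+1); matched 1.
Augmenting path W3→J2 (+1); matched 2.
Augmenting path W2→J1→W1→J4 (+1); matched 3.
No augmenting path remains; maximum matching = 3.
König certificate: {W1, W3, J1} is a vertex cover of size 3 (every listed pair touches it), so no matching can be larger.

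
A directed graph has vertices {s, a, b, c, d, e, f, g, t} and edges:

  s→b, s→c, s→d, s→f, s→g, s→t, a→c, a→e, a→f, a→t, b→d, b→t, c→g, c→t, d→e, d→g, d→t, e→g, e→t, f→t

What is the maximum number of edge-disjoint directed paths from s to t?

5

Assign every edge capacity 1; by Menger, the answer equals the max flow.
Path s→t (+1); total 1.
Path s→b→t (+1); total 2.
Path s→c→t (+1); total 3.
Path s→d→t (+1); total 4.
Path s→f→t (+1); total 5.
No residual s→t path; max flow = 5.
Certifying cut of size 5: {s→b, s→c, s→d, s→f, s→t}.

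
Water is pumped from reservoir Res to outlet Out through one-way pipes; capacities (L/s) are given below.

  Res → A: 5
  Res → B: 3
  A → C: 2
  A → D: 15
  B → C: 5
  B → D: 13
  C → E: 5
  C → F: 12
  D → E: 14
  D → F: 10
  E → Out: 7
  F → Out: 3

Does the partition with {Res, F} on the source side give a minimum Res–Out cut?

Given cut capacity: 5 + 3 + 3 = 11.
Augment Res→A→C→E→Out: bottleneck 2, flow now 2.
Augment Res→A→D→E→Out: bottleneck 3, flow now 5.
Augment Res→B→C→E→Out: bottleneck 2, flow now 7.
Augment Res→B→C→F→Out: bottleneck 1, flow now 8.
No augmenting path remains; maximum flow = 8.
In the residual graph, reachable from Res: {Res}.
Min-cut edges: Res→A (5), Res→B (3); capacity 5 + 3 = 8.
Cut capacity 11 exceeds the max flow 8, so it is not minimum.

No — its capacity is 11, but the minimum cut has capacity 8.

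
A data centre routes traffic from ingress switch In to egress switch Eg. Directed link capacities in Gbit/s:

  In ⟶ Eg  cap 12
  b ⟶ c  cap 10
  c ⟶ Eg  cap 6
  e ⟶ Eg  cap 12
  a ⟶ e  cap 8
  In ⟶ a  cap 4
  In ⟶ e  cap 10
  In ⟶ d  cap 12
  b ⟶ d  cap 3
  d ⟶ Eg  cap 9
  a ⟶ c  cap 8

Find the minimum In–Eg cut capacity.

Augment In→Eg: bottleneck 12, flow now 12.
Augment In→d→Eg: bottleneck 9, flow now 21.
Augment In→e→Eg: bottleneck 10, flow now 31.
Augment In→a→c→Eg: bottleneck 4, flow now 35.
No augmenting path remains; maximum flow = 35.
By max-flow min-cut, the minimum cut capacity equals the max flow.
In the residual graph, reachable from In: {In, d}.
Min-cut edges: In→a (4), In→e (10), In→Eg (12), d→Eg (9); capacity 4 + 10 + 12 + 9 = 35.

35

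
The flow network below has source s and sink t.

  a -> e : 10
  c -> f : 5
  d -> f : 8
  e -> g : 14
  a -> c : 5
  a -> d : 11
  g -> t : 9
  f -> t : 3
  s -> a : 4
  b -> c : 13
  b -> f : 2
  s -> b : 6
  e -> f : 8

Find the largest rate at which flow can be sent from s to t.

7

Augment s→b→f→t: bottleneck 2, flow now 2.
Augment s→a→c→f→t: bottleneck 1, flow now 3.
Augment s→a→e→g→t: bottleneck 3, flow now 6.
Augment s→b→c→a→e→g→t: bottleneck 1, flow now 7. (uses reverse residual edge)
No augmenting path remains; maximum flow = 7.
In the residual graph, reachable from s: {s, b, c, f}.
Min-cut edges: s→a (4), f→t (3); capacity 4 + 3 = 7.
This cut is saturated, so no flow can exceed 7.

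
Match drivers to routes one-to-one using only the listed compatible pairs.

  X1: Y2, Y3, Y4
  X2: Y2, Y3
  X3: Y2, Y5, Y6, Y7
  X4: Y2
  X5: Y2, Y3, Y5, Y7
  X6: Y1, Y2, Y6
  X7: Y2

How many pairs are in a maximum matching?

Unit-capacity flow: source→left, listed edges, right→sink; max matching = max flow.
Augmenting path X1→Y2 (+1); matched 1.
Augmenting path X2→Y3 (+1); matched 2.
Augmenting path X3→Y5 (+1); matched 3.
Augmenting path X5→Y7 (+1); matched 4.
Augmenting path X6→Y1 (+1); matched 5.
Augmenting path X4→Y2→X1→Y4 (+1); matched 6.
No augmenting path remains; maximum matching = 6.
König certificate: {X1, X2, X3, X5, X6, Y2} is a vertex cover of size 6 (every listed pair touches it), so no matching can be larger.

6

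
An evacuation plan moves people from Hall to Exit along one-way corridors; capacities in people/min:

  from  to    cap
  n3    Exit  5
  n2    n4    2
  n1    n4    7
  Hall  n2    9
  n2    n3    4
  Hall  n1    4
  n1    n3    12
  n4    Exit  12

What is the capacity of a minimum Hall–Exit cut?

10

Augment Hall→n1→n3→Exit: bottleneck 4, flow now 4.
Augment Hall→n2→n3→Exit: bottleneck 1, flow now 5.
Augment Hall→n2→n4→Exit: bottleneck 2, flow now 7.
Augment Hall→n2→n3→n1→n4→Exit: bottleneck 3, flow now 10. (uses reverse residual edge)
No augmenting path remains; maximum flow = 10.
By max-flow min-cut, the minimum cut capacity equals the max flow.
In the residual graph, reachable from Hall: {Hall, n2}.
Min-cut edges: Hall→n1 (4), n2→n3 (4), n2→n4 (2); capacity 4 + 4 + 2 = 10.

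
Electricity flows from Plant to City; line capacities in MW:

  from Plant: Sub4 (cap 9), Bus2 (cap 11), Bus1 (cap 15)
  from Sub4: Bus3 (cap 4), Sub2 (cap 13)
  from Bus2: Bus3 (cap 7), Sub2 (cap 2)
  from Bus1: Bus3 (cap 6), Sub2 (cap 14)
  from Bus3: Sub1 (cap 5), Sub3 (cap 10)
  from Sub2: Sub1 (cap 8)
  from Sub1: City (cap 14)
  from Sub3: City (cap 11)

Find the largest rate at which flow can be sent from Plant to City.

Augment Plant→Sub4→Bus3→Sub1→City: bottleneck 4, flow now 4.
Augment Plant→Sub4→Sub2→Sub1→City: bottleneck 5, flow now 9.
Augment Plant→Bus2→Bus3→Sub1→City: bottleneck 1, flow now 10.
Augment Plant→Bus2→Bus3→Sub3→City: bottleneck 6, flow now 16.
Augment Plant→Bus2→Sub2→Sub1→City: bottleneck 2, flow now 18.
Augment Plant→Bus1→Bus3→Sub3→City: bottleneck 4, flow now 22.
Augment Plant→Bus1→Sub2→Sub1→City: bottleneck 1, flow now 23.
No augmenting path remains; maximum flow = 23.
In the residual graph, reachable from Plant: {Plant, Sub4, Bus2, Bus1, Bus3, Sub2}.
Min-cut edges: Bus3→Sub1 (5), Bus3→Sub3 (10), Sub2→Sub1 (8); capacity 5 + 10 + 8 = 23.
This cut is saturated, so no flow can exceed 23.

23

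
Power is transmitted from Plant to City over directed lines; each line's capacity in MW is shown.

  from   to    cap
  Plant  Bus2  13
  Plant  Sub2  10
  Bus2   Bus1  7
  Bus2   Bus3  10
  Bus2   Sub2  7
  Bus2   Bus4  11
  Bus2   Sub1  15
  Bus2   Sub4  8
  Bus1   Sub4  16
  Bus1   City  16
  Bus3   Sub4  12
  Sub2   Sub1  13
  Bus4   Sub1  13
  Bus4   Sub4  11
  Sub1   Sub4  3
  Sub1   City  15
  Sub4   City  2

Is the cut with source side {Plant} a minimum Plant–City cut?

Given cut capacity: 13 + 10 = 23.
Augment Plant→Bus2→Bus1→City: bottleneck 7, flow now 7.
Augment Plant→Bus2→Sub1→City: bottleneck 6, flow now 13.
Augment Plant→Sub2→Sub1→City: bottleneck 9, flow now 22.
Augment Plant→Sub2→Sub1→Sub4→City: bottleneck 1, flow now 23.
No augmenting path remains; maximum flow = 23.
Cut capacity 23 equals the max flow, so it is a minimum cut.

Yes — it is a minimum cut (capacity 23).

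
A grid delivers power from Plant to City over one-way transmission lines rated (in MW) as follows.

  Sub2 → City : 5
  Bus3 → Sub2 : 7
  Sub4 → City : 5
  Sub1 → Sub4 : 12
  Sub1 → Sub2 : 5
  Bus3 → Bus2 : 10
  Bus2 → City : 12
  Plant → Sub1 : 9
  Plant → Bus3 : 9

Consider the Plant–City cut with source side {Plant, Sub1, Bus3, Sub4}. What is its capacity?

27

Edges leaving {Plant, Sub1, Bus3, Sub4}: Sub1→Sub2 (5), Bus3→Sub2 (7), Bus3→Bus2 (10), Sub4→City (5).
Cut capacity = 5 + 7 + 10 + 5 = 27.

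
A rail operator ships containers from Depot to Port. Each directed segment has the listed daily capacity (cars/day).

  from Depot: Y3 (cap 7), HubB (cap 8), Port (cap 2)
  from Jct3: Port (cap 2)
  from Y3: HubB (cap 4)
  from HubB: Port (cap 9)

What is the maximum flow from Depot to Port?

11

Augment Depot→Port: bottleneck 2, flow now 2.
Augment Depot→HubB→Port: bottleneck 8, flow now 10.
Augment Depot→Y3→HubB→Port: bottleneck 1, flow now 11.
No augmenting path remains; maximum flow = 11.
In the residual graph, reachable from Depot: {Depot, Y3, HubB}.
Min-cut edges: Depot→Port (2), HubB→Port (9); capacity 2 + 9 = 11.
This cut is saturated, so no flow can exceed 11.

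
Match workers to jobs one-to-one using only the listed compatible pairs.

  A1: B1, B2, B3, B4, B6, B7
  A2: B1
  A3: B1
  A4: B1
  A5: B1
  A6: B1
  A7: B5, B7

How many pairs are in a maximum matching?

Unit-capacity flow: source→left, listed edges, right→sink; max matching = max flow.
Augmenting path A1→B1 (+1); matched 1.
Augmenting path A7→B5 (+1); matched 2.
Augmenting path A2→B1→A1→B2 (+1); matched 3.
No augmenting path remains; maximum matching = 3.
König certificate: {A1, A7, B1} is a vertex cover of size 3 (every listed pair touches it), so no matching can be larger.

3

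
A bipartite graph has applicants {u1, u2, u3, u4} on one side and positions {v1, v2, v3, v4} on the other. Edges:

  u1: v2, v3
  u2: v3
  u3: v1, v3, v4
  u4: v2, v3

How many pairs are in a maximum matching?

Unit-capacity flow: source→left, listed edges, right→sink; max matching = max flow.
Augmenting path u1→v2 (+1); matched 1.
Augmenting path u2→v3 (+1); matched 2.
Augmenting path u3→v1 (+1); matched 3.
No augmenting path remains; maximum matching = 3.
König certificate: {u3, v2, v3} is a vertex cover of size 3 (every listed pair touches it), so no matching can be larger.

3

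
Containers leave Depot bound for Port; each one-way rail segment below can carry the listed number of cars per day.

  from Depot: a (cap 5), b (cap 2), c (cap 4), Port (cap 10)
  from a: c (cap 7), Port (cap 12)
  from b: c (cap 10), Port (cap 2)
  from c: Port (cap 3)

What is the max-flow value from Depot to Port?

20

Augment Depot→Port: bottleneck 10, flow now 10.
Augment Depot→a→Port: bottleneck 5, flow now 15.
Augment Depot→b→Port: bottleneck 2, flow now 17.
Augment Depot→c→Port: bottleneck 3, flow now 20.
No augmenting path remains; maximum flow = 20.
In the residual graph, reachable from Depot: {Depot, c}.
Min-cut edges: Depot→a (5), Depot→b (2), Depot→Port (10), c→Port (3); capacity 5 + 2 + 10 + 3 = 20.
This cut is saturated, so no flow can exceed 20.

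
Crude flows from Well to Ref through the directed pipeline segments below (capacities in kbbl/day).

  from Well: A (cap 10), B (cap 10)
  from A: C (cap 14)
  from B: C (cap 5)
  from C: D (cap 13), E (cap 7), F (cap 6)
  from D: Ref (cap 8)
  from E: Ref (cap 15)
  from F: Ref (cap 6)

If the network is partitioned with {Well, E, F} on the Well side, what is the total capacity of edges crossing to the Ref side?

41

Edges leaving {Well, E, F}: Well→A (10), Well→B (10), E→Ref (15), F→Ref (6).
Cut capacity = 10 + 10 + 15 + 6 = 41.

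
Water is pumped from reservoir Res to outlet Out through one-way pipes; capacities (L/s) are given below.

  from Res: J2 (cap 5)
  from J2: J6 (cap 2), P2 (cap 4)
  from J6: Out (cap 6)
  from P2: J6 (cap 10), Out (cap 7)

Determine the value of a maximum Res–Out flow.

Augment Res→J2→J6→Out: bottleneck 2, flow now 2.
Augment Res→J2→P2→Out: bottleneck 3, flow now 5.
No augmenting path remains; maximum flow = 5.
In the residual graph, reachable from Res: {Res}.
Min-cut edges: Res→J2 (5); capacity 5 = 5.
This cut is saturated, so no flow can exceed 5.

5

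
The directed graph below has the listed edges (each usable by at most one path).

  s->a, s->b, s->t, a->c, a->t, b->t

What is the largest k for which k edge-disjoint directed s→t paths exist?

3

Assign every edge capacity 1; by Menger, the answer equals the max flow.
Path s→t (+1); total 1.
Path s→a→t (+1); total 2.
Path s→b→t (+1); total 3.
No residual s→t path; max flow = 3.
Certifying cut of size 3: {s→a, s→b, s→t}.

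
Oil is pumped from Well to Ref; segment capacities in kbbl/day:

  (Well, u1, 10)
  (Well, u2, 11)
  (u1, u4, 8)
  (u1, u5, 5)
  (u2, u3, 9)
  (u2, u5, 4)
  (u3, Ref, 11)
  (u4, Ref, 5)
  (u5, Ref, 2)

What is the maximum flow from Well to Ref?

Augment Well→u1→u4→Ref: bottleneck 5, flow now 5.
Augment Well→u1→u5→Ref: bottleneck 2, flow now 7.
Augment Well→u2→u3→Ref: bottleneck 9, flow now 16.
No augmenting path remains; maximum flow = 16.
In the residual graph, reachable from Well: {Well, u1, u2, u4, u5}.
Min-cut edges: u2→u3 (9), u4→Ref (5), u5→Ref (2); capacity 9 + 5 + 2 = 16.
This cut is saturated, so no flow can exceed 16.

16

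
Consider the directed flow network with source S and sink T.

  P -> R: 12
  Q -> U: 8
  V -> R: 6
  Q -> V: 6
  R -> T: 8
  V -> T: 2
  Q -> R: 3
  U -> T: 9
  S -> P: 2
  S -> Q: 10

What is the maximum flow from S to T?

Augment S→P→R→T: bottleneck 2, flow now 2.
Augment S→Q→R→T: bottleneck 3, flow now 5.
Augment S→Q→U→T: bottleneck 7, flow now 12.
No augmenting path remains; maximum flow = 12.
In the residual graph, reachable from S: {S}.
Min-cut edges: S→P (2), S→Q (10); capacity 2 + 10 = 12.
This cut is saturated, so no flow can exceed 12.

12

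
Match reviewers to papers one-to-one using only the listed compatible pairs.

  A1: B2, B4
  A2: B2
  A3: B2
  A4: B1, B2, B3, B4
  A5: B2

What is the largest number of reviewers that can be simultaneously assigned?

Unit-capacity flow: source→left, listed edges, right→sink; max matching = max flow.
Augmenting path A1→B2 (+1); matched 1.
Augmenting path A4→B1 (+1); matched 2.
Augmenting path A2→B2→A1→B4 (+1); matched 3.
No augmenting path remains; maximum matching = 3.
König certificate: {A1, A4, B2} is a vertex cover of size 3 (every listed pair touches it), so no matching can be larger.

3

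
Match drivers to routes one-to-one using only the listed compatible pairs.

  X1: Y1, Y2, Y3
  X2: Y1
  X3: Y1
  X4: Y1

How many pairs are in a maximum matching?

2

Unit-capacity flow: source→left, listed edges, right→sink; max matching = max flow.
Augmenting path X1→Y1 (+1); matched 1.
Augmenting path X2→Y1→X1→Y2 (+1); matched 2.
No augmenting path remains; maximum matching = 2.
König certificate: {X1, Y1} is a vertex cover of size 2 (every listed pair touches it), so no matching can be larger.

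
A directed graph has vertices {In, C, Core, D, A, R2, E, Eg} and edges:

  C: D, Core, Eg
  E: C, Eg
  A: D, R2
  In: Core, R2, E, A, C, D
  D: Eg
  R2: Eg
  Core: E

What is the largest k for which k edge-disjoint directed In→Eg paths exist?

Assign every edge capacity 1; by Menger, the answer equals the max flow.
Path In→C→Eg (+1); total 1.
Path In→D→Eg (+1); total 2.
Path In→R2→Eg (+1); total 3.
Path In→E→Eg (+1); total 4.
No residual In→Eg path; max flow = 4.
Certifying cut of size 4: {C→Eg, D→Eg, E→Eg, R2→Eg}.

4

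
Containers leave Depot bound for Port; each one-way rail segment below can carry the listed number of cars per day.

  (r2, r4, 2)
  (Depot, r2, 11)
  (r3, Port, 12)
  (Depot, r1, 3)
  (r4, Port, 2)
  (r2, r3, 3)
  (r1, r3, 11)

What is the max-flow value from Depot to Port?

Augment Depot→r1→r3→Port: bottleneck 3, flow now 3.
Augment Depot→r2→r3→Port: bottleneck 3, flow now 6.
Augment Depot→r2→r4→Port: bottleneck 2, flow now 8.
No augmenting path remains; maximum flow = 8.
In the residual graph, reachable from Depot: {Depot, r2}.
Min-cut edges: Depot→r1 (3), r2→r3 (3), r2→r4 (2); capacity 3 + 3 + 2 = 8.
This cut is saturated, so no flow can exceed 8.

8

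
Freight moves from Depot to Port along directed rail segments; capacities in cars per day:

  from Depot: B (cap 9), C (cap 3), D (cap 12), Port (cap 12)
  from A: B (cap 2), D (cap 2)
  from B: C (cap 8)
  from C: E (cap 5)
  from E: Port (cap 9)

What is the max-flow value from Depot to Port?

17

Augment Depot→Port: bottleneck 12, flow now 12.
Augment Depot→C→E→Port: bottleneck 3, flow now 15.
Augment Depot→B→C→E→Port: bottleneck 2, flow now 17.
No augmenting path remains; maximum flow = 17.
In the residual graph, reachable from Depot: {Depot, B, C, D}.
Min-cut edges: Depot→Port (12), C→E (5); capacity 12 + 5 = 17.
This cut is saturated, so no flow can exceed 17.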